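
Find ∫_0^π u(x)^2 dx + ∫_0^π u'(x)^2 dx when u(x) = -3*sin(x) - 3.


||u||_{H^1(0,π)}^2 = 36 + 18*π

u'(x) = -3*cos(x).
Expand u² and (u')² and integrate term by term on (0, π), using: for integers n ≥ 1, ∫_0^π sin²(nx) dx = ∫_0^π cos²(nx) dx = π/2; for n ≠ n', ∫_0^π sin(nx)sin(n'x) dx = ∫_0^π cos(nx)cos(n'x) dx = 0; and by product-to-sum, ∫_0^π sin(nx)cos(n'x) dx = ½∫_0^π [sin((n+n')x) + sin((n−n')x)] dx, which is 0 when n+n' is even and 2n/(n²−n'²) when n+n' is odd (it need not vanish on (0, π)). For the constant mode: ∫_0^π 1 dx = π, ∫_0^π cos(nx) dx = 0, ∫_0^π sin(nx) dx = (1−(−1)^n)/n.
  u² squared terms: (-3)²·∫1 dx = 9·π = 9*π;  (-3)²·∫sin(x)² dx = 9·π/2 = 9*π/2.
  u² cross terms: 2·(-3)·(-3)·∫1·sin(x) dx = 18·(2) = 36.
  So ∫_0^π u² dx = 9*π + 9*π/2 + 36 = 36 + 27*π/2.
  (u')² squared terms: (-3)²·∫cos(x)² dx = 9·π/2 = 9*π/2.
  So ∫_0^π (u')² dx = 9*π/2.
||u||_{H^1}^2 = (36 + 27*π/2) + (9*π/2) = 36 + 18*π.


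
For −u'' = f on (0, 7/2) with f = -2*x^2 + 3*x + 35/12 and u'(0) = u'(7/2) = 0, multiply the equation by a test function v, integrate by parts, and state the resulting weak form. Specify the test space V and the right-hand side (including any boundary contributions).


V = H^1(0, 7/2) (no boundary constraint on v; u is determined up to an additive constant); weak form: ∫_0^7/2 u'v' dx = ∫_0^7/2 (-2*x^2 + 3*x + 35/12) v dx for all v ∈ V.

Multiply both sides by a test function v and integrate from 0 to 7/2:
  ∫_0^7/2 −u''(x) v(x) dx = ∫_0^7/2 f(x) v(x) dx.
Integrate the LHS by parts once:
  ∫_0^7/2 −u'' v dx = −[u'(x) v(x)]_0^7/2 + ∫_0^7/2 u'(x) v'(x) dx.
Thus ∫_0^7/2 u'(x) v'(x) dx = ∫_0^7/2 f(x) v(x) dx + [u'(x) v(x)]_0^7/2.
Choose V so that boundary terms are either known or forced to vanish.
u has homogeneous Neumann: u'(0) = u'(7/2) = 0. So [u' v]_0^7/2 = 0·v(7/2) − 0·v(0) = 0 for any v; take V = H^1(0, 7/2).
Weak formulation: find u (satisfying any essential BC) such that ∫_0^7/2 u'(x) v'(x) dx = ∫_0^7/2 f v dx for all v ∈ V (homogeneous Neumann, so boundary terms vanish).
Substituting f(x) = -2*x^2 + 3*x + 35/12, the right-hand side is ∫_0^7/2 (-2*x^2 + 3*x + 35/12) v dx.
Compatibility check (pure Neumann): taking v ≡ 1 ∈ V gives 0 = ∫_0^7/2 f dx + (0) − (0), i.e. ∫_0^7/2 f dx must equal u'(0) − u'(7/2) = 0. Indeed ∫_0^7/2 (-2*x^2 + 3*x + 35/12) dx = 0, so the data are compatible. The solution is then unique only up to an additive constant (fix it e.g. by requiring ∫_0^7/2 u dx = 0).


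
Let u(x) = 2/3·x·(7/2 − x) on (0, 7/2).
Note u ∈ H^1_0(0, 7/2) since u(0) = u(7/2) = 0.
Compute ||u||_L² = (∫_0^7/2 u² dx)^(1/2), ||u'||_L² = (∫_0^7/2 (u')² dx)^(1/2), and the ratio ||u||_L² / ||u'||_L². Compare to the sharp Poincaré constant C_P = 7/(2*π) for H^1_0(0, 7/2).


||u||_L² / ||u'||_L² = 7*sqrt(10)/20 < C_P = 7/(2*π).

u(x) = 2/3·x·(7/2 − x), so u'(x) = 7/3 - 4*x/3.
u(x) = 2/3·x·(7/2 − x) vanishes at x = 0 and x = 7/2, so u ∈ H^1_0(0, 7/2). Differentiate via the product rule and integrate the resulting polynomials term by term.
  ∫_0^7/2 u² dx = ∫_0^7/2 (4*x^4/9 - 28*x^3/9 + 49*x^2/9) dx. Term by term:
    ∫_0^7/2 4*x^4/9 dx = 16807/360;  ∫_0^7/2 -28*x^3/9 dx = -16807/144;  ∫_0^7/2 49*x^2/9 dx = 16807/216.
  Sum: 16807/360 − 16807/144 + 16807/216 = 16807/2160.
  ∫_0^7/2 (u')² dx = ∫_0^7/2 (16*x^2/9 - 56*x/9 + 49/9) dx. Term by term:
    ∫_0^7/2 16*x^2/9 dx = 686/27;  ∫_0^7/2 -56*x/9 dx = -343/9;  ∫_0^7/2 49/9 dx = 343/18.
  Sum: 686/27 − 343/9 + 343/18 = 343/54.
∫_0^7/2 u² dx = 16807/2160, so ||u||_L² = 49*sqrt(105)/180.
∫_0^7/2 (u')² dx = 343/54, so ||u'||_L² = 7*sqrt(42)/18.
Ratio ||u||_L² / ||u'||_L² = 7*sqrt(10)/20.
Sharp Poincaré constant on H^1_0(0, 7/2) is C_P = L/π = 7/(2*π), achieved by sin(2*π/7·x).
A polynomial bump cannot attain the sharp Poincaré constant (only the first sine eigenfunction does), so the ratio is strictly less than C_P, consistent with ||u||_L² ≤ C_P ||u'||_L².


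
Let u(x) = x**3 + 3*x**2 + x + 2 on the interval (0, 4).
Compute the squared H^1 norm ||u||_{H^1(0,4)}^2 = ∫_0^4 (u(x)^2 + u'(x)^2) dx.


||u||_{H^1}^2 = 310756/21

The H^1 norm (squared) on an interval (0, L) is
  ||u||_{H^1}^2 = ∫_0^L u(x)^2 dx + ∫_0^L u'(x)^2 dx.
Compute u'(x) = 3*x**2 + 6*x + 1.
Then u(x)^2 = x**6 + 6*x**5 + 11*x**4 + 10*x**3 + 13*x**2 + 4*x + 4 and u'(x)^2 = 9*x**4 + 36*x**3 + 42*x**2 + 12*x + 1.
Integrate each monomial from 0 to 4 using ∫_0^4 c·x^n dx = c·4^(n+1)/(n+1):
  ∫_0^4 u(x)^2 dx = ∫_0^4 (x^6 + 6*x^5 + 11*x^4 + 10*x^3 + 13*x^2 + 4*x + 4) dx. Term by term:
    ∫_0^4 x^6 dx = 16384/7;  ∫_0^4 6*x^5 dx = 4096;  ∫_0^4 11*x^4 dx = 11264/5;
    ∫_0^4 10*x^3 dx = 640;  ∫_0^4 13*x^2 dx = 832/3;  ∫_0^4 4*x dx = 32;
    ∫_0^4 4 dx = 16.
  Sum: 16384/7 + 4096 + 11264/5 + 640 + 832/3 + 32 + 16 = 1013744/105.
  ∫_0^4 u'(x)^2 dx = ∫_0^4 (9*x^4 + 36*x^3 + 42*x^2 + 12*x + 1) dx. Term by term:
    ∫_0^4 9*x^4 dx = 9216/5;  ∫_0^4 36*x^3 dx = 2304;  ∫_0^4 42*x^2 dx = 896;
    ∫_0^4 12*x dx = 96;  ∫_0^4 1 dx = 4.
  Sum: 9216/5 + 2304 + 896 + 96 + 4 = 25716/5.
Adding: ||u||_{H^1}^2 = 1013744/105 + 25716/5 = 310756/21.


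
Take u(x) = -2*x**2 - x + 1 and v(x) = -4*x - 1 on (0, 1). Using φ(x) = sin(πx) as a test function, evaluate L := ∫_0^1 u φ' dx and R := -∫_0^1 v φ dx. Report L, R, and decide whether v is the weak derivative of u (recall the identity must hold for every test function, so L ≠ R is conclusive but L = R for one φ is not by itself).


LHS = 6/π, RHS = 6/π. Yes, v = u' weakly.

u(x) = -2*x**2 - x + 1, classical derivative u'(x) = -4*x - 1.
φ(x) = sin(πx), so φ'(x) = π*cos(π*x).
Note φ(0) = φ(1) = 0, so the boundary term u·φ vanishes.
LHS = ∫_0^1 u(x) φ'(x) dx = ∫_0^1 (-2*π*x^2*cos(π*x) - π*x*cos(π*x) + π*cos(π*x)) dx. Term by term:
  ∫_0^1 π*cos(π*x) dx = 0;  ∫_0^1 -π*x*cos(π*x) dx = 2/π;  ∫_0^1 -2*π*x^2*cos(π*x) dx = 4/π.
Sum: 0 + 2/π + 4/π = 6/π.
So LHS = 6/π.
∫_0^1 v(x) φ(x) dx = ∫_0^1 (-4*x*sin(π*x) - sin(π*x)) dx. Term by term:
  ∫_0^1 -sin(π*x) dx = -2/π;  ∫_0^1 -4*x*sin(π*x) dx = -4/π.
Sum: -2/π − 4/π = -6/π.
So RHS = -∫_0^1 v(x) φ(x) dx = 6/π.
LHS = RHS, so the identity holds for this test φ.
Moreover u is smooth here and v(x) = u'(x) = -4*x - 1 pointwise, so the identity holds for every test function. Hence v is the weak derivative of u.


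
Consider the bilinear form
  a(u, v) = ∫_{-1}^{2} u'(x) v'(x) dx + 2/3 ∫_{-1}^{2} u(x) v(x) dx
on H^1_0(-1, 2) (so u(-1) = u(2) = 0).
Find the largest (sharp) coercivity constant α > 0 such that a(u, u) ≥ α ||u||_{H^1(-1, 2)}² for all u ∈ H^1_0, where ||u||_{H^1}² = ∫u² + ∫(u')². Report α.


α = (6 + π^2)/(9 + π^2)

Coercivity of a(·,·) on H^1_0(-1, 2) means a(u, u) ≥ α ||u||_{H^1}² for every u ∈ H^1_0.
The interval has length L = 3, and Poincaré/coercivity depend only on L. Here a(u, u) = ∫(u')² + (2/3)·∫u².
Here 0 < c = 2/3 < 1. The condition a(u,u) ≥ α||u||_{H^1}² reads (1−α)∫(u')² ≥ (α−c)∫u². Any admissible α is ≤ 1 (rapidly oscillating u have ∫u²/∫(u')² → 0), and α = 1 would force 0 ≥ (1−c)∫u², impossible since c < 1; so 1−α > 0. By the sharp Poincaré inequality on H^1_0 of an interval of length L, ∫(u')² ≥ (π/L)²∫u² with equality for the first sine mode sin(π(x−x₀)/L) (x₀ the left endpoint), so the inequality holds for all u iff (1−α)(π/L)² ≥ α − c, i.e. α ≤ ((π/L)² + c)/((π/L)² + 1) = (1 + c(L/π)²)/(1 + (L/π)²). With (π/L)² = π^2/9 and c = 2/3, the largest admissible constant is α = ((π/L)² + c)/((π/L)² + 1).
Simplifying, α = (6 + π^2)/(9 + π^2).


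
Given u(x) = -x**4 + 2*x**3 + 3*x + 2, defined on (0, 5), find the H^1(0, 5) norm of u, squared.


||u||_{H^1}^2 = 16553965/126

The H^1 norm (squared) on an interval (0, L) is
  ||u||_{H^1}^2 = ∫_0^L u(x)^2 dx + ∫_0^L u'(x)^2 dx.
Compute u'(x) = -4*x**3 + 6*x**2 + 3.
Then u(x)^2 = x**8 - 4*x**7 + 4*x**6 - 6*x**5 + 8*x**4 + 8*x**3 + 9*x**2 + 12*x + 4 and u'(x)^2 = 16*x**6 - 48*x**5 + 36*x**4 - 24*x**3 + 36*x**2 + 9.
Integrate each monomial from 0 to 5 using ∫_0^5 c·x^n dx = c·5^(n+1)/(n+1):
  ∫_0^5 u(x)^2 dx = ∫_0^5 (x^8 - 4*x^7 + 4*x^6 - 6*x^5 + 8*x^4 + 8*x^3 + 9*x^2 + 12*x + 4) dx. Term by term:
    ∫_0^5 x^8 dx = 1953125/9;  ∫_0^5 -4*x^7 dx = -390625/2;  ∫_0^5 4*x^6 dx = 312500/7;
    ∫_0^5 -6*x^5 dx = -15625;  ∫_0^5 8*x^4 dx = 5000;  ∫_0^5 8*x^3 dx = 1250;
    ∫_0^5 9*x^2 dx = 375;  ∫_0^5 12*x dx = 150;  ∫_0^5 4 dx = 20.
  Sum: 1953125/9 − 390625/2 + 312500/7 − 15625 + 5000 + 1250 + 375 + 150 + 20 = 7246795/126.
  ∫_0^5 u'(x)^2 dx = ∫_0^5 (16*x^6 - 48*x^5 + 36*x^4 - 24*x^3 + 36*x^2 + 9) dx. Term by term:
    ∫_0^5 16*x^6 dx = 1250000/7;  ∫_0^5 -48*x^5 dx = -125000;  ∫_0^5 36*x^4 dx = 22500;
    ∫_0^5 -24*x^3 dx = -3750;  ∫_0^5 36*x^2 dx = 1500;  ∫_0^5 9 dx = 45.
  Sum: 1250000/7 − 125000 + 22500 − 3750 + 1500 + 45 = 517065/7.
Adding: ||u||_{H^1}^2 = 7246795/126 + 517065/7 = 16553965/126.


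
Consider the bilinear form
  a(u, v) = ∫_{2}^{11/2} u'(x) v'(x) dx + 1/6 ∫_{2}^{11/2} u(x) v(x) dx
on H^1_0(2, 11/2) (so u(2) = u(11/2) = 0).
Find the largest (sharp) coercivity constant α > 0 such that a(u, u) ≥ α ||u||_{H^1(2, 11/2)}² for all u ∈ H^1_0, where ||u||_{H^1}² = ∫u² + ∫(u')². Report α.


α = (49 + 24*π^2)/(6*(4*π^2 + 49))

Coercivity of a(·,·) on H^1_0(2, 11/2) means a(u, u) ≥ α ||u||_{H^1}² for every u ∈ H^1_0.
The interval has length L = 7/2, and Poincaré/coercivity depend only on L. Here a(u, u) = ∫(u')² + (1/6)·∫u².
Here 0 < c = 1/6 < 1. The condition a(u,u) ≥ α||u||_{H^1}² reads (1−α)∫(u')² ≥ (α−c)∫u². Any admissible α is ≤ 1 (rapidly oscillating u have ∫u²/∫(u')² → 0), and α = 1 would force 0 ≥ (1−c)∫u², impossible since c < 1; so 1−α > 0. By the sharp Poincaré inequality on H^1_0 of an interval of length L, ∫(u')² ≥ (π/L)²∫u² with equality for the first sine mode sin(π(x−x₀)/L) (x₀ the left endpoint), so the inequality holds for all u iff (1−α)(π/L)² ≥ α − c, i.e. α ≤ ((π/L)² + c)/((π/L)² + 1) = (1 + c(L/π)²)/(1 + (L/π)²). With (π/L)² = 4*π^2/49 and c = 1/6, the largest admissible constant is α = ((π/L)² + c)/((π/L)² + 1).
Simplifying, α = (49 + 24*π^2)/(6*(4*π^2 + 49)).


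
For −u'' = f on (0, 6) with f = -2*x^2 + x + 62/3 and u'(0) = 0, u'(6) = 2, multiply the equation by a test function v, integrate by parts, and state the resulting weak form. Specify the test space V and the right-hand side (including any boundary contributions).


V = H^1(0, 6) (v unrestricted at boundary; u is determined up to an additive constant); weak form: ∫_0^6 u'v' dx = ∫_0^6 (-2*x^2 + x + 62/3) v dx + 2·v(6) for all v ∈ V.

Multiply both sides by a test function v and integrate from 0 to 6:
  ∫_0^6 −u''(x) v(x) dx = ∫_0^6 f(x) v(x) dx.
Integrate the LHS by parts once:
  ∫_0^6 −u'' v dx = −[u'(x) v(x)]_0^6 + ∫_0^6 u'(x) v'(x) dx.
Thus ∫_0^6 u'(x) v'(x) dx = ∫_0^6 f(x) v(x) dx + [u'(x) v(x)]_0^6.
Choose V so that boundary terms are either known or forced to vanish.
u has inhomogeneous Neumann u'(0) = 0, u'(6) = 2. [u' v]_0^6 = (2)·v(6) − (0)·v(0) = 2·v(6). Take V = H^1(0, 6); boundary term becomes part of RHS.
Weak formulation: find u (satisfying any essential BC) such that ∫_0^6 u'(x) v'(x) dx = ∫_0^6 f v dx + 2·v(6) for all v ∈ V (Neumann data are natural BCs: they enter the RHS as boundary terms).
Substituting f(x) = -2*x^2 + x + 62/3, the right-hand side is ∫_0^6 (-2*x^2 + x + 62/3) v dx + 2·v(6).
Compatibility check (pure Neumann): taking v ≡ 1 ∈ V gives 0 = ∫_0^6 f dx + (2) − (0), i.e. ∫_0^6 f dx must equal u'(0) − u'(6) = -2. Indeed ∫_0^6 (-2*x^2 + x + 62/3) dx = -2, so the data are compatible. The solution is then unique only up to an additive constant (fix it e.g. by requiring ∫_0^6 u dx = 0).


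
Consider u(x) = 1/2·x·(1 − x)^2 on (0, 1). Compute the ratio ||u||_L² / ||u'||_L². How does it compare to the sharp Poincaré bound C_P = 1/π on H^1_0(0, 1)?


||u||_L² / ||u'||_L² = sqrt(14)/14 < C_P = 1/π.

u(x) = 1/2·x·(1 − x)^2, so u'(x) = (x - 1)*(3*x - 1)/2.
u(x) = 1/2·x·(1 − x)^2 vanishes at x = 0 and x = 1, so u ∈ H^1_0(0, 1). Differentiate via the product rule and integrate the resulting polynomials term by term.
  ∫_0^1 u² dx = ∫_0^1 (x^6/4 - x^5 + 3*x^4/2 - x^3 + x^2/4) dx. Term by term:
    ∫_0^1 x^6/4 dx = 1/28;  ∫_0^1 -x^5 dx = -1/6;  ∫_0^1 3*x^4/2 dx = 3/10;
    ∫_0^1 -x^3 dx = -1/4;  ∫_0^1 x^2/4 dx = 1/12.
  Sum: 1/28 − 1/6 + 3/10 − 1/4 + 1/12 = 1/420.
  ∫_0^1 (u')² dx = ∫_0^1 (9*x^4/4 - 6*x^3 + 11*x^2/2 - 2*x + 1/4) dx. Term by term:
    ∫_0^1 9*x^4/4 dx = 9/20;  ∫_0^1 -6*x^3 dx = -3/2;  ∫_0^1 11*x^2/2 dx = 11/6;
    ∫_0^1 -2*x dx = -1;  ∫_0^1 1/4 dx = 1/4.
  Sum: 9/20 − 3/2 + 11/6 − 1 + 1/4 = 1/30.
∫_0^1 u² dx = 1/420, so ||u||_L² = sqrt(105)/210.
∫_0^1 (u')² dx = 1/30, so ||u'||_L² = sqrt(30)/30.
Ratio ||u||_L² / ||u'||_L² = sqrt(14)/14.
Sharp Poincaré constant on H^1_0(0, 1) is C_P = L/π = 1/π, achieved by sin(π·x).
A polynomial bump cannot attain the sharp Poincaré constant (only the first sine eigenfunction does), so the ratio is strictly less than C_P, consistent with ||u||_L² ≤ C_P ||u'||_L².


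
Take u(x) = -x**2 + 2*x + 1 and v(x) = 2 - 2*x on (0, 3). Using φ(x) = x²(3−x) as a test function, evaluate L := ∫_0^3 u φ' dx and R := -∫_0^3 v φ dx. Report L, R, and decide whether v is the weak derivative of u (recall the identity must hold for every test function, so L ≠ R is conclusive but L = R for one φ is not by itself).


LHS = 54/5, RHS = 54/5. Yes, v = u' weakly.

u(x) = -x**2 + 2*x + 1, classical derivative u'(x) = 2 - 2*x.
φ(x) = x²(3−x), so φ'(x) = 3*x*(2 - x).
Note φ(0) = φ(3) = 0, so the boundary term u·φ vanishes.
LHS = ∫_0^3 u(x) φ'(x) dx = ∫_0^3 (3*x^4 - 12*x^3 + 9*x^2 + 6*x) dx. Term by term:
  ∫_0^3 3*x^4 dx = 729/5;  ∫_0^3 -12*x^3 dx = -243;  ∫_0^3 9*x^2 dx = 81;
  ∫_0^3 6*x dx = 27.
Sum: 729/5 − 243 + 81 + 27 = 54/5.
So LHS = 54/5.
∫_0^3 v(x) φ(x) dx = ∫_0^3 (2*x^4 - 8*x^3 + 6*x^2) dx. Term by term:
  ∫_0^3 2*x^4 dx = 486/5;  ∫_0^3 -8*x^3 dx = -162;  ∫_0^3 6*x^2 dx = 54.
Sum: 486/5 − 162 + 54 = -54/5.
So RHS = -∫_0^3 v(x) φ(x) dx = 54/5.
LHS = RHS, so the identity holds for this test φ.
Moreover u is smooth here and v(x) = u'(x) = 2 - 2*x pointwise, so the identity holds for every test function. Hence v is the weak derivative of u.


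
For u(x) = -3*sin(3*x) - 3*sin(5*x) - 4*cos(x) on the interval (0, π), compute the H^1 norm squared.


||u||_{H^1(0,π)}^2 = 178*π

u'(x) = 4*sin(x) - 9*cos(3*x) - 15*cos(5*x).
Expand u² and (u')² and integrate term by term on (0, π), using: for integers n ≥ 1, ∫_0^π sin²(nx) dx = ∫_0^π cos²(nx) dx = π/2; for n ≠ n', ∫_0^π sin(nx)sin(n'x) dx = ∫_0^π cos(nx)cos(n'x) dx = 0; and by product-to-sum, ∫_0^π sin(nx)cos(n'x) dx = ½∫_0^π [sin((n+n')x) + sin((n−n')x)] dx, which is 0 when n+n' is even and 2n/(n²−n'²) when n+n' is odd (it need not vanish on (0, π)).
  u² squared terms: (-4)²·∫cos(x)² dx = 16·π/2 = 8*π;  (-3)²·∫sin(3x)² dx = 9·π/2 = 9*π/2;  (-3)²·∫sin(5x)² dx = 9·π/2 = 9*π/2.
  u² cross terms: 2·(-4)·(-3)·∫cos(x)·sin(3x) dx = 24·(0) = 0;  2·(-4)·(-3)·∫cos(x)·sin(5x) dx = 24·(0) = 0;  2·(-3)·(-3)·∫sin(3x)·sin(5x) dx = 18·(0) = 0.
  So ∫_0^π u² dx = 8*π + 9*π/2 + 9*π/2 + 0 + 0 + 0 = 17*π.
  (u')² squared terms: (-15)²·∫cos(5x)² dx = 225·π/2 = 225*π/2;  (-9)²·∫cos(3x)² dx = 81·π/2 = 81*π/2;  (4)²·∫sin(x)² dx = 16·π/2 = 8*π.
  (u')² cross terms: 2·(-15)·(-9)·∫cos(5x)·cos(3x) dx = 270·(0) = 0;  2·(-15)·(4)·∫cos(5x)·sin(x) dx = -120·(0) = 0;  2·(-9)·(4)·∫cos(3x)·sin(x) dx = -72·(0) = 0.
  So ∫_0^π (u')² dx = 225*π/2 + 81*π/2 + 8*π + 0 + 0 + 0 = 161*π.
||u||_{H^1}^2 = (17*π) + (161*π) = 178*π.


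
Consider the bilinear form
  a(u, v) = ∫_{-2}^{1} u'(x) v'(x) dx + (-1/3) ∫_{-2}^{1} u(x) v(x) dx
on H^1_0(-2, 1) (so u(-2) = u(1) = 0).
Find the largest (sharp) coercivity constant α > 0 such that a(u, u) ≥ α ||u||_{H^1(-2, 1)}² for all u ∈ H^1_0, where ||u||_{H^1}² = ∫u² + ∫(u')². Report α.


α = (-3 + π^2)/(9 + π^2)

Coercivity of a(·,·) on H^1_0(-2, 1) means a(u, u) ≥ α ||u||_{H^1}² for every u ∈ H^1_0.
The interval has length L = 3, and Poincaré/coercivity depend only on L. Here a(u, u) = ∫(u')² + (-1/3)·∫u².
Here c = -1/3 < 0 with |c| < (π/L)² = π^2/9, so coercivity still holds. The condition a(u,u) ≥ α||u||_{H^1}² reads (1−α)∫(u')² ≥ (α−c)∫u². Any admissible α is ≤ 1 (rapidly oscillating u have ∫u²/∫(u')² → 0), and α = 1 would force 0 ≥ (1−c)∫u², impossible since c < 1; so 1−α > 0. By the sharp Poincaré inequality on H^1_0 of an interval of length L, ∫(u')² ≥ (π/L)²∫u² with equality for the first sine mode sin(π(x−x₀)/L) (x₀ the left endpoint), so the inequality holds for all u iff (1−α)(π/L)² ≥ α − c, i.e. α ≤ ((π/L)² + c)/((π/L)² + 1) = (1 + c(L/π)²)/(1 + (L/π)²). (Direct route, valid since c ≤ 0: Poincaré gives c∫u² ≥ c(L/π)²∫(u')², so a(u,u) ≥ (1 + c(L/π)²)∫(u')², while ||u||_{H^1}² ≤ (1 + (L/π)²)∫(u')²; dividing yields the same α.) With (π/L)² = π^2/9 and c = -1/3, the largest admissible constant is α = ((π/L)² + c)/((π/L)² + 1).
Simplifying, α = (-3 + π^2)/(9 + π^2).


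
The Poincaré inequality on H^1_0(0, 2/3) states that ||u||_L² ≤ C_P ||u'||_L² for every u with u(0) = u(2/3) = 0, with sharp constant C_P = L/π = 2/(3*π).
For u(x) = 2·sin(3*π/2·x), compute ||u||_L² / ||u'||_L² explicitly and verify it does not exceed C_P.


||u||_L² / ||u'||_L² = 2/(3*π) = C_P.

u(x) = 2·sin(3*π/2·x), so u'(x) = 3*π*cos(3*π*x/2).
Writing u(x) = A·sin(kπx/L) with A = 2 and k = 1, use ∫_0^L sin²(kπx/L) dx = L/2 and ∫_0^L cos²(kπx/L) dx = L/2.
u² = 4·sin²(3*π/2·x) and (u')² = 9*π^2·cos²(3*π/2·x), and each of sin², cos² integrates to L/2 = 1/3 over (0, 2/3).
∫_0^2/3 u² dx = 4/3, so ||u||_L² = 2*sqrt(3)/3.
∫_0^2/3 (u')² dx = 3*π^2, so ||u'||_L² = sqrt(3)*π.
Ratio ||u||_L² / ||u'||_L² = 2/(3*π).
Sharp Poincaré constant on H^1_0(0, 2/3) is C_P = L/π = 2/(3*π), achieved by sin(3*π/2·x).
This is the k = 1 eigenfunction (up to amplitude), so the ratio equals the sharp Poincaré constant exactly.


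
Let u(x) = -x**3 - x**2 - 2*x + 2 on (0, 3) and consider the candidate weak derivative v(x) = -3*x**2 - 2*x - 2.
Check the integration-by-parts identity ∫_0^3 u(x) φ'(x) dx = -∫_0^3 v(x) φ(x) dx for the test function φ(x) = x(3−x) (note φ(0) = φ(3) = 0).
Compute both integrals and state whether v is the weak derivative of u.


LHS = 1179/20, RHS = 1179/20. Yes, v = u' weakly.

u(x) = -x**3 - x**2 - 2*x + 2, classical derivative u'(x) = -3*x**2 - 2*x - 2.
φ(x) = x(3−x), so φ'(x) = 3 - 2*x.
Note φ(0) = φ(3) = 0, so the boundary term u·φ vanishes.
LHS = ∫_0^3 u(x) φ'(x) dx = ∫_0^3 (2*x^4 - x^3 + x^2 - 10*x + 6) dx. Term by term:
  ∫_0^3 2*x^4 dx = 486/5;  ∫_0^3 -x^3 dx = -81/4;  ∫_0^3 x^2 dx = 9;
  ∫_0^3 -10*x dx = -45;  ∫_0^3 6 dx = 18.
Sum: 486/5 − 81/4 + 9 − 45 + 18 = 1179/20.
So LHS = 1179/20.
∫_0^3 v(x) φ(x) dx = ∫_0^3 (3*x^4 - 7*x^3 - 4*x^2 - 6*x) dx. Term by term:
  ∫_0^3 3*x^4 dx = 729/5;  ∫_0^3 -7*x^3 dx = -567/4;  ∫_0^3 -4*x^2 dx = -36;
  ∫_0^3 -6*x dx = -27.
Sum: 729/5 − 567/4 − 36 − 27 = -1179/20.
So RHS = -∫_0^3 v(x) φ(x) dx = 1179/20.
LHS = RHS, so the identity holds for this test φ.
Moreover u is smooth here and v(x) = u'(x) = -3*x**2 - 2*x - 2 pointwise, so the identity holds for every test function. Hence v is the weak derivative of u.


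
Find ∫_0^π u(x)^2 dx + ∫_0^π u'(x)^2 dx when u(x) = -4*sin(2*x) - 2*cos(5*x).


||u||_{H^1(0,π)}^2 = -1664/21 + 92*π

u'(x) = 10*sin(5*x) - 8*cos(2*x).
Expand u² and (u')² and integrate term by term on (0, π), using: for integers n ≥ 1, ∫_0^π sin²(nx) dx = ∫_0^π cos²(nx) dx = π/2; for n ≠ n', ∫_0^π sin(nx)sin(n'x) dx = ∫_0^π cos(nx)cos(n'x) dx = 0; and by product-to-sum, ∫_0^π sin(nx)cos(n'x) dx = ½∫_0^π [sin((n+n')x) + sin((n−n')x)] dx, which is 0 when n+n' is even and 2n/(n²−n'²) when n+n' is odd (it need not vanish on (0, π)).
  u² squared terms: (-4)²·∫sin(2x)² dx = 16·π/2 = 8*π;  (-2)²·∫cos(5x)² dx = 4·π/2 = 2*π.
  u² cross terms: 2·(-4)·(-2)·∫sin(2x)·cos(5x) dx = 16·(-4/21) = -64/21.
  So ∫_0^π u² dx = 8*π + 2*π − 64/21 = -64/21 + 10*π.
  (u')² squared terms: (-8)²·∫cos(2x)² dx = 64·π/2 = 32*π;  (10)²·∫sin(5x)² dx = 100·π/2 = 50*π.
  (u')² cross terms: 2·(-8)·(10)·∫cos(2x)·sin(5x) dx = -160·(10/21) = -1600/21.
  So ∫_0^π (u')² dx = 32*π + 50*π − 1600/21 = -1600/21 + 82*π.
||u||_{H^1}^2 = (-64/21 + 10*π) + (-1600/21 + 82*π) = -1664/21 + 92*π.


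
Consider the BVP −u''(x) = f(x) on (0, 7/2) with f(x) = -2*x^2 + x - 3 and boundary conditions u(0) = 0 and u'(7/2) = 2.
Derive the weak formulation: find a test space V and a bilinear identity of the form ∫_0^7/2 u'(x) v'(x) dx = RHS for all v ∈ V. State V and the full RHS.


V = {v ∈ H^1(0, 7/2) : v(0) = 0} (test functions vanish at x = 0 where u is specified); weak form: ∫_0^7/2 u'v' dx = ∫_0^7/2 (-2*x^2 + x - 3) v dx + 2·v(7/2) for all v ∈ V.

Multiply both sides by a test function v and integrate from 0 to 7/2:
  ∫_0^7/2 −u''(x) v(x) dx = ∫_0^7/2 f(x) v(x) dx.
Integrate the LHS by parts once:
  ∫_0^7/2 −u'' v dx = −[u'(x) v(x)]_0^7/2 + ∫_0^7/2 u'(x) v'(x) dx.
Thus ∫_0^7/2 u'(x) v'(x) dx = ∫_0^7/2 f(x) v(x) dx + [u'(x) v(x)]_0^7/2.
Choose V so that boundary terms are either known or forced to vanish.
Mixed BC: u(0) = 0 (Dirichlet) and u'(7/2) = 2 (Neumann). Define V = {v ∈ H^1(0, 7/2) : v(0) = 0}. Then [u' v]_0^7/2 = u'(7/2)·v(7/2) − u'(0)·0 = 2·v(7/2).
Weak formulation: find u (satisfying any essential BC) such that ∫_0^7/2 u'(x) v'(x) dx = ∫_0^7/2 f v dx + 2·v(7/2) for all v ∈ V (Dirichlet at 0 absorbed into V; Neumann datum at x = 7/2 contributes the boundary term).
Substituting f(x) = -2*x^2 + x - 3, the right-hand side is ∫_0^7/2 (-2*x^2 + x - 3) v dx + 2·v(7/2).


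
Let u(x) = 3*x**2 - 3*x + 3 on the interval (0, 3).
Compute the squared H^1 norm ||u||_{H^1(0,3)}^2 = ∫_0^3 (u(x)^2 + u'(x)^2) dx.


||u||_{H^1}^2 = 4509/10

The H^1 norm (squared) on an interval (0, L) is
  ||u||_{H^1}^2 = ∫_0^L u(x)^2 dx + ∫_0^L u'(x)^2 dx.
Compute u'(x) = 6*x - 3.
Then u(x)^2 = 9*x**4 - 18*x**3 + 27*x**2 - 18*x + 9 and u'(x)^2 = 36*x**2 - 36*x + 9.
Integrate each monomial from 0 to 3 using ∫_0^3 c·x^n dx = c·3^(n+1)/(n+1):
  ∫_0^3 u(x)^2 dx = ∫_0^3 (9*x^4 - 18*x^3 + 27*x^2 - 18*x + 9) dx. Term by term:
    ∫_0^3 9*x^4 dx = 2187/5;  ∫_0^3 -18*x^3 dx = -729/2;  ∫_0^3 27*x^2 dx = 243;
    ∫_0^3 -18*x dx = -81;  ∫_0^3 9 dx = 27.
  Sum: 2187/5 − 729/2 + 243 − 81 + 27 = 2619/10.
  ∫_0^3 u'(x)^2 dx = ∫_0^3 (36*x^2 - 36*x + 9) dx. Term by term:
    ∫_0^3 36*x^2 dx = 324;  ∫_0^3 -36*x dx = -162;  ∫_0^3 9 dx = 27.
  Sum: 324 − 162 + 27 = 189.
Adding: ||u||_{H^1}^2 = 2619/10 + 189 = 4509/10.


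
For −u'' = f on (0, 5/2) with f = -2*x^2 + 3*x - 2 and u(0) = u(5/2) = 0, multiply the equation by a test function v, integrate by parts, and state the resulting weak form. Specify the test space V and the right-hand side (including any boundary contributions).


V = H^1_0(0, 5/2) (so v(0) = v(5/2) = 0); weak form: ∫_0^5/2 u'v' dx = ∫_0^5/2 (-2*x^2 + 3*x - 2) v dx for all v ∈ V.

Multiply both sides by a test function v and integrate from 0 to 5/2:
  ∫_0^5/2 −u''(x) v(x) dx = ∫_0^5/2 f(x) v(x) dx.
Integrate the LHS by parts once:
  ∫_0^5/2 −u'' v dx = −[u'(x) v(x)]_0^5/2 + ∫_0^5/2 u'(x) v'(x) dx.
Thus ∫_0^5/2 u'(x) v'(x) dx = ∫_0^5/2 f(x) v(x) dx + [u'(x) v(x)]_0^5/2.
Choose V so that boundary terms are either known or forced to vanish.
u is Dirichlet: u(0) = u(5/2) = 0. Let V = H^1_0(0, 5/2); then v(0) = v(5/2) = 0, and [u' v]_0^5/2 = 0.
Weak formulation: find u (satisfying any essential BC) such that ∫_0^5/2 u'(x) v'(x) dx = ∫_0^5/2 f v dx for all v ∈ V.
Substituting f(x) = -2*x^2 + 3*x - 2, the right-hand side is ∫_0^5/2 (-2*x^2 + 3*x - 2) v dx.


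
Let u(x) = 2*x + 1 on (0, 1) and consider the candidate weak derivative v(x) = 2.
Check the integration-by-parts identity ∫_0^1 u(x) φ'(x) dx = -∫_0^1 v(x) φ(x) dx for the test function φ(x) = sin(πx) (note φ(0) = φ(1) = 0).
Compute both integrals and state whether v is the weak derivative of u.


LHS = -4/π, RHS = -4/π. Yes, v = u' weakly.

u(x) = 2*x + 1, classical derivative u'(x) = 2.
φ(x) = sin(πx), so φ'(x) = π*cos(π*x).
Note φ(0) = φ(1) = 0, so the boundary term u·φ vanishes.
LHS = ∫_0^1 u(x) φ'(x) dx = ∫_0^1 (2*π*x*cos(π*x) + π*cos(π*x)) dx. Term by term:
  ∫_0^1 π*cos(π*x) dx = 0;  ∫_0^1 2*π*x*cos(π*x) dx = -4/π.
Sum: 0 − 4/π = -4/π.
So LHS = -4/π.
∫_0^1 v(x) φ(x) dx = ∫_0^1 (2*sin(π*x)) dx. Term by term:
  ∫_0^1 2*sin(π*x) dx = 4/π.
So RHS = -∫_0^1 v(x) φ(x) dx = -4/π.
LHS = RHS, so the identity holds for this test φ.
Moreover u is smooth here and v(x) = u'(x) = 2 pointwise, so the identity holds for every test function. Hence v is the weak derivative of u.


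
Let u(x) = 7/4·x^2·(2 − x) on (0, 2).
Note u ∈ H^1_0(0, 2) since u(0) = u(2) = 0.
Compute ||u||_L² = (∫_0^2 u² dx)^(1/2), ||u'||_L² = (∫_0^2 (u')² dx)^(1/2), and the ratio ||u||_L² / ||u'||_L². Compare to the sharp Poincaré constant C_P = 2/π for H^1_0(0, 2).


||u||_L² / ||u'||_L² = sqrt(14)/7 < C_P = 2/π.

u(x) = 7/4·x^2·(2 − x), so u'(x) = 7*x*(4 - 3*x)/4.
u(x) = 7/4·x^2·(2 − x) vanishes at x = 0 and x = 2, so u ∈ H^1_0(0, 2). Differentiate via the product rule and integrate the resulting polynomials term by term.
  ∫_0^2 u² dx = ∫_0^2 (49*x^6/16 - 49*x^5/4 + 49*x^4/4) dx. Term by term:
    ∫_0^2 49*x^6/16 dx = 56;  ∫_0^2 -49*x^5/4 dx = -392/3;  ∫_0^2 49*x^4/4 dx = 392/5.
  Sum: 56 − 392/3 + 392/5 = 56/15.
  ∫_0^2 (u')² dx = ∫_0^2 (441*x^4/16 - 147*x^3/2 + 49*x^2) dx. Term by term:
    ∫_0^2 441*x^4/16 dx = 882/5;  ∫_0^2 -147*x^3/2 dx = -294;  ∫_0^2 49*x^2 dx = 392/3.
  Sum: 882/5 − 294 + 392/3 = 196/15.
∫_0^2 u² dx = 56/15, so ||u||_L² = 2*sqrt(210)/15.
∫_0^2 (u')² dx = 196/15, so ||u'||_L² = 14*sqrt(15)/15.
Ratio ||u||_L² / ||u'||_L² = sqrt(14)/7.
Sharp Poincaré constant on H^1_0(0, 2) is C_P = L/π = 2/π, achieved by sin(π/2·x).
A polynomial bump cannot attain the sharp Poincaré constant (only the first sine eigenfunction does), so the ratio is strictly less than C_P, consistent with ||u||_L² ≤ C_P ||u'||_L².


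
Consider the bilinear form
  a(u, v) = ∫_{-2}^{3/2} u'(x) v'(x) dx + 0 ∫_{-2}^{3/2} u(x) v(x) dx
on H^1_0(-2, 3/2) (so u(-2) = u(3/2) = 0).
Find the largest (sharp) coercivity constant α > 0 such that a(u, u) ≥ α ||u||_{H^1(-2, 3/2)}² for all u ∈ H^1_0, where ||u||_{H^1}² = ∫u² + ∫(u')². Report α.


α = 4*π^2/(4*π^2 + 49)

Coercivity of a(·,·) on H^1_0(-2, 3/2) means a(u, u) ≥ α ||u||_{H^1}² for every u ∈ H^1_0.
The interval has length L = 7/2, and Poincaré/coercivity depend only on L. Here a(u, u) = ∫(u')² + (0)·∫u².
Here c = 0, so a(u,u) = ∫(u')² alone. The condition a(u,u) ≥ α||u||_{H^1}² reads (1−α)∫(u')² ≥ (α−c)∫u². Any admissible α is ≤ 1 (rapidly oscillating u have ∫u²/∫(u')² → 0), and α = 1 would force 0 ≥ (1−c)∫u², impossible since c < 1; so 1−α > 0. By the sharp Poincaré inequality on H^1_0 of an interval of length L, ∫(u')² ≥ (π/L)²∫u² with equality for the first sine mode sin(π(x−x₀)/L) (x₀ the left endpoint), so the inequality holds for all u iff (1−α)(π/L)² ≥ α − c, i.e. α ≤ ((π/L)² + c)/((π/L)² + 1) = (1 + c(L/π)²)/(1 + (L/π)²). (Direct route, valid since c ≤ 0: Poincaré gives c∫u² ≥ c(L/π)²∫(u')², so a(u,u) ≥ (1 + c(L/π)²)∫(u')², while ||u||_{H^1}² ≤ (1 + (L/π)²)∫(u')²; dividing yields the same α.) With (π/L)² = 4*π^2/49 and c = 0, the largest admissible constant is α = ((π/L)² + c)/((π/L)² + 1).
Simplifying, α = 4*π^2/(4*π^2 + 49).


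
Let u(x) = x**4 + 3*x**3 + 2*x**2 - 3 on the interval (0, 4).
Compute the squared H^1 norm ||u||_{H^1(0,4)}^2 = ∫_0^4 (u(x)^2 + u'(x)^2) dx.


||u||_{H^1}^2 = 72390092/315

The H^1 norm (squared) on an interval (0, L) is
  ||u||_{H^1}^2 = ∫_0^L u(x)^2 dx + ∫_0^L u'(x)^2 dx.
Compute u'(x) = 4*x**3 + 9*x**2 + 4*x.
Then u(x)^2 = x**8 + 6*x**7 + 13*x**6 + 12*x**5 - 2*x**4 - 18*x**3 - 12*x**2 + 9 and u'(x)^2 = 16*x**6 + 72*x**5 + 113*x**4 + 72*x**3 + 16*x**2.
Integrate each monomial from 0 to 4 using ∫_0^4 c·x^n dx = c·4^(n+1)/(n+1):
  ∫_0^4 u(x)^2 dx = ∫_0^4 (x^8 + 6*x^7 + 13*x^6 + 12*x^5 - 2*x^4 - 18*x^3 - 12*x^2 + 9) dx. Term by term:
    ∫_0^4 x^8 dx = 262144/9;  ∫_0^4 6*x^7 dx = 49152;  ∫_0^4 13*x^6 dx = 212992/7;
    ∫_0^4 12*x^5 dx = 8192;  ∫_0^4 -2*x^4 dx = -2048/5;  ∫_0^4 -18*x^3 dx = -1152;
    ∫_0^4 -12*x^2 dx = -256;  ∫_0^4 9 dx = 36.
  Sum: 262144/9 + 49152 + 212992/7 + 8192 − 2048/5 − 1152 − 256 + 36 = 36261836/315.
  ∫_0^4 u'(x)^2 dx = ∫_0^4 (16*x^6 + 72*x^5 + 113*x^4 + 72*x^3 + 16*x^2) dx. Term by term:
    ∫_0^4 16*x^6 dx = 262144/7;  ∫_0^4 72*x^5 dx = 49152;  ∫_0^4 113*x^4 dx = 115712/5;
    ∫_0^4 72*x^3 dx = 4608;  ∫_0^4 16*x^2 dx = 1024/3.
  Sum: 262144/7 + 49152 + 115712/5 + 4608 + 1024/3 = 12042752/105.
Adding: ||u||_{H^1}^2 = 36261836/315 + 12042752/105 = 72390092/315.


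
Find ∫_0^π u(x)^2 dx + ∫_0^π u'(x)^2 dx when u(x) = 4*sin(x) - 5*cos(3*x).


||u||_{H^1(0,π)}^2 = 141*π

u'(x) = 15*sin(3*x) + 4*cos(x).
Expand u² and (u')² and integrate term by term on (0, π), using: for integers n ≥ 1, ∫_0^π sin²(nx) dx = ∫_0^π cos²(nx) dx = π/2; for n ≠ n', ∫_0^π sin(nx)sin(n'x) dx = ∫_0^π cos(nx)cos(n'x) dx = 0; and by product-to-sum, ∫_0^π sin(nx)cos(n'x) dx = ½∫_0^π [sin((n+n')x) + sin((n−n')x)] dx, which is 0 when n+n' is even and 2n/(n²−n'²) when n+n' is odd (it need not vanish on (0, π)).
  u² squared terms: (-5)²·∫cos(3x)² dx = 25·π/2 = 25*π/2;  (4)²·∫sin(x)² dx = 16·π/2 = 8*π.
  u² cross terms: 2·(-5)·(4)·∫cos(3x)·sin(x) dx = -40·(0) = 0.
  So ∫_0^π u² dx = 25*π/2 + 8*π + 0 = 41*π/2.
  (u')² squared terms: (4)²·∫cos(x)² dx = 16·π/2 = 8*π;  (15)²·∫sin(3x)² dx = 225·π/2 = 225*π/2.
  (u')² cross terms: 2·(4)·(15)·∫cos(x)·sin(3x) dx = 120·(0) = 0.
  So ∫_0^π (u')² dx = 8*π + 225*π/2 + 0 = 241*π/2.
||u||_{H^1}^2 = (41*π/2) + (241*π/2) = 141*π.


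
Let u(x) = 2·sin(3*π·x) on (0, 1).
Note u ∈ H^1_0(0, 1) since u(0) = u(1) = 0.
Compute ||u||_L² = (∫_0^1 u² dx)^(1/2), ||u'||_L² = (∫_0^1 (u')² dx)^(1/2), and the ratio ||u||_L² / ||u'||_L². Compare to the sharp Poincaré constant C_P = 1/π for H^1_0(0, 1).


||u||_L² / ||u'||_L² = 1/(3*π) < C_P = 1/π.

u(x) = 2·sin(3*π·x), so u'(x) = 6*π*cos(3*π*x).
Writing u(x) = A·sin(kπx/L) with A = 2 and k = 3, use ∫_0^L sin²(kπx/L) dx = L/2 and ∫_0^L cos²(kπx/L) dx = L/2.
u² = 4·sin²(3*π·x) and (u')² = 36*π^2·cos²(3*π·x), and each of sin², cos² integrates to L/2 = 1/2 over (0, 1).
∫_0^1 u² dx = 2, so ||u||_L² = sqrt(2).
∫_0^1 (u')² dx = 18*π^2, so ||u'||_L² = 3*sqrt(2)*π.
Ratio ||u||_L² / ||u'||_L² = 1/(3*π).
Sharp Poincaré constant on H^1_0(0, 1) is C_P = L/π = 1/π, achieved by sin(π·x).
This is the k = 3 harmonic; the ratio L/(kπ) is strictly less than C_P = L/π, consistent with the sharp inequality ||u||_L² ≤ C_P ||u'||_L².


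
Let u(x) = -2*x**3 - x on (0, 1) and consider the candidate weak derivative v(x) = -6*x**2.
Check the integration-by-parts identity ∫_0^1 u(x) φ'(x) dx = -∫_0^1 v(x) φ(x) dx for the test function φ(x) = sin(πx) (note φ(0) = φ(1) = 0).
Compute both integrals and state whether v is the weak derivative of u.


LHS = -24/π^3 + 8/π, RHS = -24/π^3 + 6/π. No, v is not the weak derivative of u.

u(x) = -2*x**3 - x, classical derivative u'(x) = -6*x**2 - 1.
φ(x) = sin(πx), so φ'(x) = π*cos(π*x).
Note φ(0) = φ(1) = 0, so the boundary term u·φ vanishes.
LHS = ∫_0^1 u(x) φ'(x) dx = ∫_0^1 (-2*π*x^3*cos(π*x) - π*x*cos(π*x)) dx. Term by term:
  ∫_0^1 -π*x*cos(π*x) dx = 2/π;  ∫_0^1 -2*π*x^3*cos(π*x) dx = -24/π^3 + 6/π.
Sum: 2/π + -24/π^3 + 6/π = -24/π^3 + 8/π.
So LHS = -24/π^3 + 8/π.
∫_0^1 v(x) φ(x) dx = ∫_0^1 (-6*x^2*sin(π*x)) dx. Term by term:
  ∫_0^1 -6*x^2*sin(π*x) dx = -6/π + 24/π^3.
So RHS = -∫_0^1 v(x) φ(x) dx = -24/π^3 + 6/π.
LHS − RHS = 2/π ≠ 0, so the identity fails.
(For a valid weak derivative the identity must hold for EVERY test function, in particular this one. The failure shows v is NOT the weak derivative of u.)
Correct weak derivative would be u'(x) = -6*x**2 - 1.


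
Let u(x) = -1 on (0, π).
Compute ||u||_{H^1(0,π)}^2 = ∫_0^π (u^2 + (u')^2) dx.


||u||_{H^1(0,π)}^2 = π

u'(x) = 0.
Expand u² and (u')² and integrate term by term on (0, π), using: for integers n ≥ 1, ∫_0^π sin²(nx) dx = ∫_0^π cos²(nx) dx = π/2; for n ≠ n', ∫_0^π sin(nx)sin(n'x) dx = ∫_0^π cos(nx)cos(n'x) dx = 0; and by product-to-sum, ∫_0^π sin(nx)cos(n'x) dx = ½∫_0^π [sin((n+n')x) + sin((n−n')x)] dx, which is 0 when n+n' is even and 2n/(n²−n'²) when n+n' is odd (it need not vanish on (0, π)). For the constant mode: ∫_0^π 1 dx = π, ∫_0^π cos(nx) dx = 0, ∫_0^π sin(nx) dx = (1−(−1)^n)/n.
  u² squared terms: (-1)²·∫1 dx = 1·π = π.
  So ∫_0^π u² dx = π.
  u' ≡ 0, so ∫_0^π (u')² dx = 0.
||u||_{H^1}^2 = (π) + (0) = π.


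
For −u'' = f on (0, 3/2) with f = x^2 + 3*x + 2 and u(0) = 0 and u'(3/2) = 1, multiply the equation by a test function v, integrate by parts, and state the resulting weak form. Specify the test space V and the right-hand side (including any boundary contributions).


V = {v ∈ H^1(0, 3/2) : v(0) = 0} (test functions vanish at x = 0 where u is specified); weak form: ∫_0^3/2 u'v' dx = ∫_0^3/2 (x^2 + 3*x + 2) v dx + v(3/2) for all v ∈ V.

Multiply both sides by a test function v and integrate from 0 to 3/2:
  ∫_0^3/2 −u''(x) v(x) dx = ∫_0^3/2 f(x) v(x) dx.
Integrate the LHS by parts once:
  ∫_0^3/2 −u'' v dx = −[u'(x) v(x)]_0^3/2 + ∫_0^3/2 u'(x) v'(x) dx.
Thus ∫_0^3/2 u'(x) v'(x) dx = ∫_0^3/2 f(x) v(x) dx + [u'(x) v(x)]_0^3/2.
Choose V so that boundary terms are either known or forced to vanish.
Mixed BC: u(0) = 0 (Dirichlet) and u'(3/2) = 1 (Neumann). Define V = {v ∈ H^1(0, 3/2) : v(0) = 0}. Then [u' v]_0^3/2 = u'(3/2)·v(3/2) − u'(0)·0 = v(3/2).
Weak formulation: find u (satisfying any essential BC) such that ∫_0^3/2 u'(x) v'(x) dx = ∫_0^3/2 f v dx + v(3/2) for all v ∈ V (Dirichlet at 0 absorbed into V; Neumann datum at x = 3/2 contributes the boundary term).
Substituting f(x) = x^2 + 3*x + 2, the right-hand side is ∫_0^3/2 (x^2 + 3*x + 2) v dx + v(3/2).


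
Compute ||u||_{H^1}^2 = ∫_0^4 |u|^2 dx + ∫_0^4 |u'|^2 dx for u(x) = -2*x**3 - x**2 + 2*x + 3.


||u||_{H^1}^2 = 1906676/105

The H^1 norm (squared) on an interval (0, L) is
  ||u||_{H^1}^2 = ∫_0^L u(x)^2 dx + ∫_0^L u'(x)^2 dx.
Compute u'(x) = -6*x**2 - 2*x + 2.
Then u(x)^2 = 4*x**6 + 4*x**5 - 7*x**4 - 16*x**3 - 2*x**2 + 12*x + 9 and u'(x)^2 = 36*x**4 + 24*x**3 - 20*x**2 - 8*x + 4.
Integrate each monomial from 0 to 4 using ∫_0^4 c·x^n dx = c·4^(n+1)/(n+1):
  ∫_0^4 u(x)^2 dx = ∫_0^4 (4*x^6 + 4*x^5 - 7*x^4 - 16*x^3 - 2*x^2 + 12*x + 9) dx. Term by term:
    ∫_0^4 4*x^6 dx = 65536/7;  ∫_0^4 4*x^5 dx = 8192/3;  ∫_0^4 -7*x^4 dx = -7168/5;
    ∫_0^4 -16*x^3 dx = -1024;  ∫_0^4 -2*x^2 dx = -128/3;  ∫_0^4 12*x dx = 96;
    ∫_0^4 9 dx = 36.
  Sum: 65536/7 + 8192/3 − 7168/5 − 1024 − 128/3 + 96 + 36 = 340364/35.
  ∫_0^4 u'(x)^2 dx = ∫_0^4 (36*x^4 + 24*x^3 - 20*x^2 - 8*x + 4) dx. Term by term:
    ∫_0^4 36*x^4 dx = 36864/5;  ∫_0^4 24*x^3 dx = 1536;  ∫_0^4 -20*x^2 dx = -1280/3;
    ∫_0^4 -8*x dx = -64;  ∫_0^4 4 dx = 16.
  Sum: 36864/5 + 1536 − 1280/3 − 64 + 16 = 126512/15.
Adding: ||u||_{H^1}^2 = 340364/35 + 126512/15 = 1906676/105.


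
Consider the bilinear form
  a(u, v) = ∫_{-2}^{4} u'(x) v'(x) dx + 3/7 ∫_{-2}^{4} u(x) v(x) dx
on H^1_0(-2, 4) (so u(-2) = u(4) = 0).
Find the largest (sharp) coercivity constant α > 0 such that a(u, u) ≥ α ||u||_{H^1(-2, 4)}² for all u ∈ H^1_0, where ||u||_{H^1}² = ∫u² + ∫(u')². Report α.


α = (π^2 + 108/7)/(π^2 + 36)

Coercivity of a(·,·) on H^1_0(-2, 4) means a(u, u) ≥ α ||u||_{H^1}² for every u ∈ H^1_0.
The interval has length L = 6, and Poincaré/coercivity depend only on L. Here a(u, u) = ∫(u')² + (3/7)·∫u².
Here 0 < c = 3/7 < 1. The condition a(u,u) ≥ α||u||_{H^1}² reads (1−α)∫(u')² ≥ (α−c)∫u². Any admissible α is ≤ 1 (rapidly oscillating u have ∫u²/∫(u')² → 0), and α = 1 would force 0 ≥ (1−c)∫u², impossible since c < 1; so 1−α > 0. By the sharp Poincaré inequality on H^1_0 of an interval of length L, ∫(u')² ≥ (π/L)²∫u² with equality for the first sine mode sin(π(x−x₀)/L) (x₀ the left endpoint), so the inequality holds for all u iff (1−α)(π/L)² ≥ α − c, i.e. α ≤ ((π/L)² + c)/((π/L)² + 1) = (1 + c(L/π)²)/(1 + (L/π)²). With (π/L)² = π^2/36 and c = 3/7, the largest admissible constant is α = ((π/L)² + c)/((π/L)² + 1).
Simplifying, α = (π^2 + 108/7)/(π^2 + 36).


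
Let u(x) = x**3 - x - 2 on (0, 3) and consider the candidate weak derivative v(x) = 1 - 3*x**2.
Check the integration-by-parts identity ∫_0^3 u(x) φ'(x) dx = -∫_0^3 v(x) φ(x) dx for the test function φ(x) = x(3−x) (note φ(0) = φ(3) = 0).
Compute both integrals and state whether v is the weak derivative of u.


LHS = -639/20, RHS = 639/20. No, v is not the weak derivative of u.

u(x) = x**3 - x - 2, classical derivative u'(x) = 3*x**2 - 1.
φ(x) = x(3−x), so φ'(x) = 3 - 2*x.
Note φ(0) = φ(3) = 0, so the boundary term u·φ vanishes.
LHS = ∫_0^3 u(x) φ'(x) dx = ∫_0^3 (-2*x^4 + 3*x^3 + 2*x^2 + x - 6) dx. Term by term:
  ∫_0^3 -2*x^4 dx = -486/5;  ∫_0^3 3*x^3 dx = 243/4;  ∫_0^3 2*x^2 dx = 18;
  ∫_0^3 x dx = 9/2;  ∫_0^3 -6 dx = -18.
Sum: -486/5 + 243/4 + 18 + 9/2 − 18 = -639/20.
So LHS = -639/20.
∫_0^3 v(x) φ(x) dx = ∫_0^3 (3*x^4 - 9*x^3 - x^2 + 3*x) dx. Term by term:
  ∫_0^3 3*x^4 dx = 729/5;  ∫_0^3 -9*x^3 dx = -729/4;  ∫_0^3 -x^2 dx = -9;
  ∫_0^3 3*x dx = 27/2.
Sum: 729/5 − 729/4 − 9 + 27/2 = -639/20.
So RHS = -∫_0^3 v(x) φ(x) dx = 639/20.
LHS − RHS = -639/10 ≠ 0, so the identity fails.
(For a valid weak derivative the identity must hold for EVERY test function, in particular this one. The failure shows v is NOT the weak derivative of u.)
Correct weak derivative would be u'(x) = 3*x**2 - 1.


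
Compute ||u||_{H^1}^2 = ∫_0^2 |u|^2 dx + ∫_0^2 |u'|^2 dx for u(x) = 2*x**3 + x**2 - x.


||u||_{H^1}^2 = 13662/35

The H^1 norm (squared) on an interval (0, L) is
  ||u||_{H^1}^2 = ∫_0^L u(x)^2 dx + ∫_0^L u'(x)^2 dx.
Compute u'(x) = 6*x**2 + 2*x - 1.
Then u(x)^2 = 4*x**6 + 4*x**5 - 3*x**4 - 2*x**3 + x**2 and u'(x)^2 = 36*x**4 + 24*x**3 - 8*x**2 - 4*x + 1.
Integrate each monomial from 0 to 2 using ∫_0^2 c·x^n dx = c·2^(n+1)/(n+1):
  ∫_0^2 u(x)^2 dx = ∫_0^2 (4*x^6 + 4*x^5 - 3*x^4 - 2*x^3 + x^2) dx. Term by term:
    ∫_0^2 4*x^6 dx = 512/7;  ∫_0^2 4*x^5 dx = 128/3;  ∫_0^2 -3*x^4 dx = -96/5;
    ∫_0^2 -2*x^3 dx = -8;  ∫_0^2 x^2 dx = 8/3.
  Sum: 512/7 + 128/3 − 96/5 − 8 + 8/3 = 9584/105.
  ∫_0^2 u'(x)^2 dx = ∫_0^2 (36*x^4 + 24*x^3 - 8*x^2 - 4*x + 1) dx. Term by term:
    ∫_0^2 36*x^4 dx = 1152/5;  ∫_0^2 24*x^3 dx = 96;  ∫_0^2 -8*x^2 dx = -64/3;
    ∫_0^2 -4*x dx = -8;  ∫_0^2 1 dx = 2.
  Sum: 1152/5 + 96 − 64/3 − 8 + 2 = 4486/15.
Adding: ||u||_{H^1}^2 = 9584/105 + 4486/15 = 13662/35.
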